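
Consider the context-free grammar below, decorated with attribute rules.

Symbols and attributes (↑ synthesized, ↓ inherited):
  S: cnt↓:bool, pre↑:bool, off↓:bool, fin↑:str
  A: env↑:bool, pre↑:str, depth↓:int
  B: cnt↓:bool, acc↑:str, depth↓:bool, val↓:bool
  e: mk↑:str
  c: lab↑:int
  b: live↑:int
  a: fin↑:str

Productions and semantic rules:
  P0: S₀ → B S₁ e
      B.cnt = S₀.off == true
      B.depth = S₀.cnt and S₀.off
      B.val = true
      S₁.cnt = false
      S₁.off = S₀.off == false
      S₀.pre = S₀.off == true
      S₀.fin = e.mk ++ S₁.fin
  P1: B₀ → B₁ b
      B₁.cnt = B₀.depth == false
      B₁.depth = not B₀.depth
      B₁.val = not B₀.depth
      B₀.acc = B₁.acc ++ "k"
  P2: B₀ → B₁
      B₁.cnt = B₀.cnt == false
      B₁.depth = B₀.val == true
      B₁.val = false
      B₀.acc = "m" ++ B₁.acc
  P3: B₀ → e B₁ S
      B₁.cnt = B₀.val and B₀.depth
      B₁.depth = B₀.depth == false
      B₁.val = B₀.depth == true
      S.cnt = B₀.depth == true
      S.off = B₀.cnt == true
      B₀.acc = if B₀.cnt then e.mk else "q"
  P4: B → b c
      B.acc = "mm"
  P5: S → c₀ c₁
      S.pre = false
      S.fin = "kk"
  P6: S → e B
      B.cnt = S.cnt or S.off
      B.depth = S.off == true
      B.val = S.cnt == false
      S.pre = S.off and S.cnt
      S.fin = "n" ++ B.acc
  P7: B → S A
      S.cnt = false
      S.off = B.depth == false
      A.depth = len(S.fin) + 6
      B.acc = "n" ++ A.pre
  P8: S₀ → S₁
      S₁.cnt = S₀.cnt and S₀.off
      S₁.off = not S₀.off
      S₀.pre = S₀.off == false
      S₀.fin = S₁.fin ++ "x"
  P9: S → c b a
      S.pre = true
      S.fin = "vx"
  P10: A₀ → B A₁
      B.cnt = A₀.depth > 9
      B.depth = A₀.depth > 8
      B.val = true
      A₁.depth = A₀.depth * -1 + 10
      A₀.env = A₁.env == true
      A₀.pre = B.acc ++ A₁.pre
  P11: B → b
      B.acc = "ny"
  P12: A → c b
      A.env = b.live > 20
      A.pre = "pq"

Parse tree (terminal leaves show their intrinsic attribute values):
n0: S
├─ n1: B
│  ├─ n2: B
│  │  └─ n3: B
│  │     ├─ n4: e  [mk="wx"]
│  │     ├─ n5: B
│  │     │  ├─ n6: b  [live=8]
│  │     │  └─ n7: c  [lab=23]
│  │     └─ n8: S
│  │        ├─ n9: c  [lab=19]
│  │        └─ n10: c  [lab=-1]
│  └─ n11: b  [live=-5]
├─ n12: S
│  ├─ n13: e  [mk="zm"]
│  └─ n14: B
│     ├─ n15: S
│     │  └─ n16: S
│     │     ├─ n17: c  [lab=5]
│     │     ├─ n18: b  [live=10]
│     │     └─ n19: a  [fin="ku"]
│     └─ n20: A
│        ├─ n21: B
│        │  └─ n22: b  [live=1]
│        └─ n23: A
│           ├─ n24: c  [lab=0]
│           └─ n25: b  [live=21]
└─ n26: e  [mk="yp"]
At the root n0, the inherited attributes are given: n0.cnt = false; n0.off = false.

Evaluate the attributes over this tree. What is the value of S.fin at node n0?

1. n0.cnt = false  [given at root]
2. n0.off = false  [given at root]
3. n1.cnt = false  [S₀.off == true]
4. n1.depth = false  [S₀.cnt and S₀.off]
5. n1.val = true  [true]
6. n2.cnt = true  [B₀.depth == false]
7. n2.depth = true  [not B₀.depth]
8. n2.val = true  [not B₀.depth]
9. n3.cnt = false  [B₀.cnt == false]
10. n3.depth = true  [B₀.val == true]
11. n3.val = false  [false]
12. n4.mk = "wx"  [terminal]
13. n5.cnt = false  [B₀.val and B₀.depth]
14. n5.depth = false  [B₀.depth == false]
15. n5.val = true  [B₀.depth == true]
16. n6.live = 8  [terminal]
17. n7.lab = 23  [terminal]
18. n5.acc = "mm"  ["mm"]
19. n8.cnt = true  [B₀.depth == true]
20. n8.off = false  [B₀.cnt == true]
21. n9.lab = 19  [terminal]
22. n10.lab = -1  [terminal]
23. n8.pre = false  [false]
24. n8.fin = "kk"  ["kk"]
25. n3.acc = "q"  [if B₀.cnt then e.mk else "q"]
26. n2.acc = "mq"  ["m" ++ B₁.acc]
27. n11.live = -5  [terminal]
28. n1.acc = "mqk"  [B₁.acc ++ "k"]
29. n12.cnt = false  [false]
30. n12.off = true  [S₀.off == false]
31. n13.mk = "zm"  [terminal]
32. n14.cnt = true  [S.cnt or S.off]
33. n14.depth = true  [S.off == true]
34. n14.val = true  [S.cnt == false]
35. n15.cnt = false  [false]
36. n15.off = false  [B.depth == false]
37. n16.cnt = false  [S₀.cnt and S₀.off]
38. n16.off = true  [not S₀.off]
39. n17.lab = 5  [terminal]
40. n18.live = 10  [terminal]
41. n19.fin = "ku"  [terminal]
42. n16.pre = true  [true]
43. n16.fin = "vx"  ["vx"]
44. n15.pre = true  [S₀.off == false]
45. n15.fin = "vxx"  [S₁.fin ++ "x"]
46. n20.depth = 9  [len(S.fin) + 6]
47. n21.cnt = false  [A₀.depth > 9]
48. n21.depth = true  [A₀.depth > 8]
49. n21.val = true  [true]
50. n22.live = 1  [terminal]
51. n21.acc = "ny"  ["ny"]
52. n23.depth = 1  [A₀.depth * -1 + 10]
53. n24.lab = 0  [terminal]
54. n25.live = 21  [terminal]
55. n23.env = true  [b.live > 20]
56. n23.pre = "pq"  ["pq"]
57. n20.env = true  [A₁.env == true]
58. n20.pre = "nypq"  [B.acc ++ A₁.pre]
59. n14.acc = "nnypq"  ["n" ++ A.pre]
60. n12.pre = false  [S.off and S.cnt]
61. n12.fin = "nnnypq"  ["n" ++ B.acc]
62. n26.mk = "yp"  [terminal]
63. n0.pre = false  [S₀.off == true]
64. n0.fin = "ypnnnypq"  [e.mk ++ S₁.fin]

"ypnnnypq"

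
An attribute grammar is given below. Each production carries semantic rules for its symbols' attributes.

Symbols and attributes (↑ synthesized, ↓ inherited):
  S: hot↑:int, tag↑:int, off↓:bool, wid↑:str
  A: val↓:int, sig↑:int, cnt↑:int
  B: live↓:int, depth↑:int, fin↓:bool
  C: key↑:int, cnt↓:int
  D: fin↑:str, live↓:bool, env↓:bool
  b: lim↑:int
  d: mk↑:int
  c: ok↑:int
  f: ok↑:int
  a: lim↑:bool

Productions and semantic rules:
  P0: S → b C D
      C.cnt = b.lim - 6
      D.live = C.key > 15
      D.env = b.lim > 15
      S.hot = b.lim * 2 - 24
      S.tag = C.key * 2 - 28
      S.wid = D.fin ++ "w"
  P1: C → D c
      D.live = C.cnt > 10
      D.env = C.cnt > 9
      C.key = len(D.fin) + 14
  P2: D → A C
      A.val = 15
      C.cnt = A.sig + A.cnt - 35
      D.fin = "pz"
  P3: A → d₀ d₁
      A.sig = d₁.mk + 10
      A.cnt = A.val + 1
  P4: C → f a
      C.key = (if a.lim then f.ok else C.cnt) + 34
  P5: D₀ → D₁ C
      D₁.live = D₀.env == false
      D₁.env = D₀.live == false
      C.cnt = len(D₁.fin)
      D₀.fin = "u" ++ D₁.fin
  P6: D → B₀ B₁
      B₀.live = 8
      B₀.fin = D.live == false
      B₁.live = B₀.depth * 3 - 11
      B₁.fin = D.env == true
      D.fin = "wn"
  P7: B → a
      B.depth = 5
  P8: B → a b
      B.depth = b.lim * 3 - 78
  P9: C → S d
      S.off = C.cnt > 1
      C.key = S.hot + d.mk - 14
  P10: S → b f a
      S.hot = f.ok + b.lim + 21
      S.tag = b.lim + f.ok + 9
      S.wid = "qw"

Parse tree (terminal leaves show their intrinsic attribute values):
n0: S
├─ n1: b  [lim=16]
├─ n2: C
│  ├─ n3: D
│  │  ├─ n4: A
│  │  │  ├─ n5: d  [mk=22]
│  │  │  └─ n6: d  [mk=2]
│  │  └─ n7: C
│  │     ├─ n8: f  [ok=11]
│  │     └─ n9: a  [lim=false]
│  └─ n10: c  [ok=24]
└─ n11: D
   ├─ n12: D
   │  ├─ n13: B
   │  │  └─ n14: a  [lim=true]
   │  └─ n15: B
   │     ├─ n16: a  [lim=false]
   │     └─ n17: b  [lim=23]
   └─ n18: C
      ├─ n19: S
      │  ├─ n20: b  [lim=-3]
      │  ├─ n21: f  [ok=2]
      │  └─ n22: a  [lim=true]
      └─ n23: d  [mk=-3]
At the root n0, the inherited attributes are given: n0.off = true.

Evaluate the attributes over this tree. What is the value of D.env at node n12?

false

1. n0.off = true  [given at root]
2. n1.lim = 16  [terminal]
3. n2.cnt = 10  [b.lim - 6]
4. n3.live = false  [C.cnt > 10]
5. n3.env = true  [C.cnt > 9]
6. n4.val = 15  [15]
7. n5.mk = 22  [terminal]
8. n6.mk = 2  [terminal]
9. n4.sig = 12  [d₁.mk + 10]
10. n4.cnt = 16  [A.val + 1]
11. n7.cnt = -7  [A.sig + A.cnt - 35]
12. n8.ok = 11  [terminal]
13. n9.lim = false  [terminal]
14. n7.key = 27  [(if a.lim then f.ok else C.cnt) + 34]
15. n3.fin = "pz"  ["pz"]
16. n10.ok = 24  [terminal]
17. n2.key = 16  [len(D.fin) + 14]
18. n11.live = true  [C.key > 15]
19. n11.env = true  [b.lim > 15]
20. n12.live = false  [D₀.env == false]
21. n12.env = false  [D₀.live == false]
22. n13.live = 8  [8]
23. n13.fin = true  [D.live == false]
24. n14.lim = true  [terminal]
25. n13.depth = 5  [5]
26. n15.live = 4  [B₀.depth * 3 - 11]
27. n15.fin = false  [D.env == true]
28. n16.lim = false  [terminal]
29. n17.lim = 23  [terminal]
30. n15.depth = -9  [b.lim * 3 - 78]
31. n12.fin = "wn"  ["wn"]
32. n18.cnt = 2  [len(D₁.fin)]
33. n19.off = true  [C.cnt > 1]
34. n20.lim = -3  [terminal]
35. n21.ok = 2  [terminal]
36. n22.lim = true  [terminal]
37. n19.hot = 20  [f.ok + b.lim + 21]
38. n19.tag = 8  [b.lim + f.ok + 9]
39. n19.wid = "qw"  ["qw"]
40. n23.mk = -3  [terminal]
41. n18.key = 3  [S.hot + d.mk - 14]
42. n11.fin = "uwn"  ["u" ++ D₁.fin]
43. n0.hot = 8  [b.lim * 2 - 24]
44. n0.tag = 4  [C.key * 2 - 28]
45. n0.wid = "uwnw"  [D.fin ++ "w"]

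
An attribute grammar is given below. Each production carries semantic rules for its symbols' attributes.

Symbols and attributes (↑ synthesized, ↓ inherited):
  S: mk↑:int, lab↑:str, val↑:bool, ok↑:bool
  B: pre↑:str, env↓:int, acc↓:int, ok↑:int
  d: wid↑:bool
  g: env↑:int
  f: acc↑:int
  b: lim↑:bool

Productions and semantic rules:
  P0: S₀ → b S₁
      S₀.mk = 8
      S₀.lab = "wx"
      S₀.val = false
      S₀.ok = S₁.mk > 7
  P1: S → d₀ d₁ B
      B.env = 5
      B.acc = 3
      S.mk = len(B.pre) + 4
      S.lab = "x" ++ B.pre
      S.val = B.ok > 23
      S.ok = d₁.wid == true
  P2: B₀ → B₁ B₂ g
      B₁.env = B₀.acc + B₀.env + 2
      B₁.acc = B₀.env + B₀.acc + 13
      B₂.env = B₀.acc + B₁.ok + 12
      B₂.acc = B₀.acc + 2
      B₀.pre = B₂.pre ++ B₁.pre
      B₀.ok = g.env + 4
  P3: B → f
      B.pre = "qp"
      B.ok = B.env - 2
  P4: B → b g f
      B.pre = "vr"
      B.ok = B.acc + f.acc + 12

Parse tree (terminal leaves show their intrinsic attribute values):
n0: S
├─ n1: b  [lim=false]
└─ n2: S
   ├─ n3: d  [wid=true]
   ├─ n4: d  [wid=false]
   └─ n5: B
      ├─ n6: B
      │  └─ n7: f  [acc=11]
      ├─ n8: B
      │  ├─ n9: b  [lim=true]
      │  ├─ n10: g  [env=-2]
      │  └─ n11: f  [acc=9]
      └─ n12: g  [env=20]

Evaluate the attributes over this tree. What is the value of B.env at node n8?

23

1. n1.lim = false  [terminal]
2. n3.wid = true  [terminal]
3. n4.wid = false  [terminal]
4. n5.env = 5  [5]
5. n5.acc = 3  [3]
6. n6.env = 10  [B₀.acc + B₀.env + 2]
7. n6.acc = 21  [B₀.env + B₀.acc + 13]
8. n7.acc = 11  [terminal]
9. n6.pre = "qp"  ["qp"]
10. n6.ok = 8  [B.env - 2]
11. n8.env = 23  [B₀.acc + B₁.ok + 12]
12. n8.acc = 5  [B₀.acc + 2]
13. n9.lim = true  [terminal]
14. n10.env = -2  [terminal]
15. n11.acc = 9  [terminal]
16. n8.pre = "vr"  ["vr"]
17. n8.ok = 26  [B.acc + f.acc + 12]
18. n12.env = 20  [terminal]
19. n5.pre = "vrqp"  [B₂.pre ++ B₁.pre]
20. n5.ok = 24  [g.env + 4]
21. n2.mk = 8  [len(B.pre) + 4]
22. n2.lab = "xvrqp"  ["x" ++ B.pre]
23. n2.val = true  [B.ok > 23]
24. n2.ok = false  [d₁.wid == true]
25. n0.mk = 8  [8]
26. n0.lab = "wx"  ["wx"]
27. n0.val = false  [false]
28. n0.ok = true  [S₁.mk > 7]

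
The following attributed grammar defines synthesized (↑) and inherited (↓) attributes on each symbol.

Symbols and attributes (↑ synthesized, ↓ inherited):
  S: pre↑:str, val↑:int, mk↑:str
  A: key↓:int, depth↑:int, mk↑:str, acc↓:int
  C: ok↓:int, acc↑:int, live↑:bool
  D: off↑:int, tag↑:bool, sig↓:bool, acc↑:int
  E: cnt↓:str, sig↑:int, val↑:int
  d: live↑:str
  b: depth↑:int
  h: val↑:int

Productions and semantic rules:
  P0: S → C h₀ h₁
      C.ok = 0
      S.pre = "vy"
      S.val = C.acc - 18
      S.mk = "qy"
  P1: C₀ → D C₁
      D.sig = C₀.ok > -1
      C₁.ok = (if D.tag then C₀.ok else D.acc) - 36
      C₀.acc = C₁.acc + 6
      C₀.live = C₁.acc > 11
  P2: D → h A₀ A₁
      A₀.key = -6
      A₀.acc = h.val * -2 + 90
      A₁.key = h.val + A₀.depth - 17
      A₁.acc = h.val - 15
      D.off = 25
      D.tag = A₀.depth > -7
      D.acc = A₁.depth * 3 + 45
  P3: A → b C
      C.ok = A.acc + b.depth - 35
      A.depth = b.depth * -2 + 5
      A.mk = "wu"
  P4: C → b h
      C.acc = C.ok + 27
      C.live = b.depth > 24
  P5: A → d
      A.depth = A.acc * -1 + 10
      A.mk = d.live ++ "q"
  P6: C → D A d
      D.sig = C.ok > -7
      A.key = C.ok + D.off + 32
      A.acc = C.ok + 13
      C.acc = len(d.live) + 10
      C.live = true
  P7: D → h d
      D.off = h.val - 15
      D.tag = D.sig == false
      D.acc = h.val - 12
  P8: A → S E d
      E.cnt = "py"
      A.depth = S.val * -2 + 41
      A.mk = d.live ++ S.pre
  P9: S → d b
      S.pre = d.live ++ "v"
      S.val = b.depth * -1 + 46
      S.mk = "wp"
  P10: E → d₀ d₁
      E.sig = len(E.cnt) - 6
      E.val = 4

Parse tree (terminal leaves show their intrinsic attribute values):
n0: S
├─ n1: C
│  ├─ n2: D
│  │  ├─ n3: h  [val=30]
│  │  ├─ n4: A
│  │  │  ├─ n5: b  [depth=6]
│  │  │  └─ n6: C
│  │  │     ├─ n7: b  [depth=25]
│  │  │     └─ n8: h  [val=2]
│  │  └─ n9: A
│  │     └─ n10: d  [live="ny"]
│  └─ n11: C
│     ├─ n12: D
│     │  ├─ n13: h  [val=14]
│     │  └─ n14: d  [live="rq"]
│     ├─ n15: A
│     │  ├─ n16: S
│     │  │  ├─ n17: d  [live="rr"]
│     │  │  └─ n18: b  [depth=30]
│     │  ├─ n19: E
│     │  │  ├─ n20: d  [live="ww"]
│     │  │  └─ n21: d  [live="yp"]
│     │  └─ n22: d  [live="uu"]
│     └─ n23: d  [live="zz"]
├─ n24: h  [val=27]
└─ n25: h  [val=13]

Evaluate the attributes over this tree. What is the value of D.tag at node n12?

1. n1.ok = 0  [0]
2. n2.sig = true  [C₀.ok > -1]
3. n3.val = 30  [terminal]
4. n4.key = -6  [-6]
5. n4.acc = 30  [h.val * -2 + 90]
6. n5.depth = 6  [terminal]
7. n6.ok = 1  [A.acc + b.depth - 35]
8. n7.depth = 25  [terminal]
9. n8.val = 2  [terminal]
10. n6.acc = 28  [C.ok + 27]
11. n6.live = true  [b.depth > 24]
12. n4.depth = -7  [b.depth * -2 + 5]
13. n4.mk = "wu"  ["wu"]
14. n9.key = 6  [h.val + A₀.depth - 17]
15. n9.acc = 15  [h.val - 15]
16. n10.live = "ny"  [terminal]
17. n9.depth = -5  [A.acc * -1 + 10]
18. n9.mk = "nyq"  [d.live ++ "q"]
19. n2.off = 25  [25]
20. n2.tag = false  [A₀.depth > -7]
21. n2.acc = 30  [A₁.depth * 3 + 45]
22. n11.ok = -6  [(if D.tag then C₀.ok else D.acc) - 36]
23. n12.sig = true  [C.ok > -7]
24. n13.val = 14  [terminal]
25. n14.live = "rq"  [terminal]
26. n12.off = -1  [h.val - 15]
27. n12.tag = false  [D.sig == false]
28. n12.acc = 2  [h.val - 12]
29. n15.key = 25  [C.ok + D.off + 32]
30. n15.acc = 7  [C.ok + 13]
31. n17.live = "rr"  [terminal]
32. n18.depth = 30  [terminal]
33. n16.pre = "rrv"  [d.live ++ "v"]
34. n16.val = 16  [b.depth * -1 + 46]
35. n16.mk = "wp"  ["wp"]
36. n19.cnt = "py"  ["py"]
37. n20.live = "ww"  [terminal]
38. n21.live = "yp"  [terminal]
39. n19.sig = -4  [len(E.cnt) - 6]
40. n19.val = 4  [4]
41. n22.live = "uu"  [terminal]
42. n15.depth = 9  [S.val * -2 + 41]
43. n15.mk = "uurrv"  [d.live ++ S.pre]
44. n23.live = "zz"  [terminal]
45. n11.acc = 12  [len(d.live) + 10]
46. n11.live = true  [true]
47. n1.acc = 18  [C₁.acc + 6]
48. n1.live = true  [C₁.acc > 11]
49. n24.val = 27  [terminal]
50. n25.val = 13  [terminal]
51. n0.pre = "vy"  ["vy"]
52. n0.val = 0  [C.acc - 18]
53. n0.mk = "qy"  ["qy"]

false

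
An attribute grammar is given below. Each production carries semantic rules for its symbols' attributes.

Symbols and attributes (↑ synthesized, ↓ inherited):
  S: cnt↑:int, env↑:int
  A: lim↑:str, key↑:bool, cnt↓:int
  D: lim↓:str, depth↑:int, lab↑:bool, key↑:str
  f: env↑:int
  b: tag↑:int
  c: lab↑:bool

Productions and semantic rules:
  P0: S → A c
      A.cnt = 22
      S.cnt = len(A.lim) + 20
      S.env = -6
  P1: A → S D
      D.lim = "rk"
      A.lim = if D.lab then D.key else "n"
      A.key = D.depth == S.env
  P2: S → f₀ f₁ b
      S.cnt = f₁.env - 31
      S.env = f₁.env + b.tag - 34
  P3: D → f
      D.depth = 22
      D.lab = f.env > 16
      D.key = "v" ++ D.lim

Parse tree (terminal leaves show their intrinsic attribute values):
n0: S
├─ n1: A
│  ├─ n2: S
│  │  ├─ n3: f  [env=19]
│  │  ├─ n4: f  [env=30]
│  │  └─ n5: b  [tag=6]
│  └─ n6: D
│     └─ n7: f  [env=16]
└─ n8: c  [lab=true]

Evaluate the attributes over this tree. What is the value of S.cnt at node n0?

1. n1.cnt = 22  [22]
2. n3.env = 19  [terminal]
3. n4.env = 30  [terminal]
4. n5.tag = 6  [terminal]
5. n2.cnt = -1  [f₁.env - 31]
6. n2.env = 2  [f₁.env + b.tag - 34]
7. n6.lim = "rk"  ["rk"]
8. n7.env = 16  [terminal]
9. n6.depth = 22  [22]
10. n6.lab = false  [f.env > 16]
11. n6.key = "vrk"  ["v" ++ D.lim]
12. n1.lim = "n"  [if D.lab then D.key else "n"]
13. n1.key = false  [D.depth == S.env]
14. n8.lab = true  [terminal]
15. n0.cnt = 21  [len(A.lim) + 20]
16. n0.env = -6  [-6]

21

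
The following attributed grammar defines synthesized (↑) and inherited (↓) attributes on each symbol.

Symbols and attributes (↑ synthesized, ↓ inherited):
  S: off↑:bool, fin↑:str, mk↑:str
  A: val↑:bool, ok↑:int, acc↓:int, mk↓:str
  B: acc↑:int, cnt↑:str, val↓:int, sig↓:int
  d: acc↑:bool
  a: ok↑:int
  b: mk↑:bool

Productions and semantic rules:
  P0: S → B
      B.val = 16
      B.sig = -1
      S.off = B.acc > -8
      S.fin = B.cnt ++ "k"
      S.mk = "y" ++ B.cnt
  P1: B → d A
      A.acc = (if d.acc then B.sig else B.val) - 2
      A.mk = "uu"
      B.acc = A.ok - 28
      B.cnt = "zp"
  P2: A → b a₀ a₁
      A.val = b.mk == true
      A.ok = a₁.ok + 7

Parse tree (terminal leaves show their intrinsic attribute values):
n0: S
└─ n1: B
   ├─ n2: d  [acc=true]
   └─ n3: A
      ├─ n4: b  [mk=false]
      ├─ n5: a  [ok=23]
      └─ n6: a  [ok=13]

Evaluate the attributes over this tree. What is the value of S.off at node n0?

false

1. n1.val = 16  [16]
2. n1.sig = -1  [-1]
3. n2.acc = true  [terminal]
4. n3.acc = -3  [(if d.acc then B.sig else B.val) - 2]
5. n3.mk = "uu"  ["uu"]
6. n4.mk = false  [terminal]
7. n5.ok = 23  [terminal]
8. n6.ok = 13  [terminal]
9. n3.val = false  [b.mk == true]
10. n3.ok = 20  [a₁.ok + 7]
11. n1.acc = -8  [A.ok - 28]
12. n1.cnt = "zp"  ["zp"]
13. n0.off = false  [B.acc > -8]
14. n0.fin = "zpk"  [B.cnt ++ "k"]
15. n0.mk = "yzp"  ["y" ++ B.cnt]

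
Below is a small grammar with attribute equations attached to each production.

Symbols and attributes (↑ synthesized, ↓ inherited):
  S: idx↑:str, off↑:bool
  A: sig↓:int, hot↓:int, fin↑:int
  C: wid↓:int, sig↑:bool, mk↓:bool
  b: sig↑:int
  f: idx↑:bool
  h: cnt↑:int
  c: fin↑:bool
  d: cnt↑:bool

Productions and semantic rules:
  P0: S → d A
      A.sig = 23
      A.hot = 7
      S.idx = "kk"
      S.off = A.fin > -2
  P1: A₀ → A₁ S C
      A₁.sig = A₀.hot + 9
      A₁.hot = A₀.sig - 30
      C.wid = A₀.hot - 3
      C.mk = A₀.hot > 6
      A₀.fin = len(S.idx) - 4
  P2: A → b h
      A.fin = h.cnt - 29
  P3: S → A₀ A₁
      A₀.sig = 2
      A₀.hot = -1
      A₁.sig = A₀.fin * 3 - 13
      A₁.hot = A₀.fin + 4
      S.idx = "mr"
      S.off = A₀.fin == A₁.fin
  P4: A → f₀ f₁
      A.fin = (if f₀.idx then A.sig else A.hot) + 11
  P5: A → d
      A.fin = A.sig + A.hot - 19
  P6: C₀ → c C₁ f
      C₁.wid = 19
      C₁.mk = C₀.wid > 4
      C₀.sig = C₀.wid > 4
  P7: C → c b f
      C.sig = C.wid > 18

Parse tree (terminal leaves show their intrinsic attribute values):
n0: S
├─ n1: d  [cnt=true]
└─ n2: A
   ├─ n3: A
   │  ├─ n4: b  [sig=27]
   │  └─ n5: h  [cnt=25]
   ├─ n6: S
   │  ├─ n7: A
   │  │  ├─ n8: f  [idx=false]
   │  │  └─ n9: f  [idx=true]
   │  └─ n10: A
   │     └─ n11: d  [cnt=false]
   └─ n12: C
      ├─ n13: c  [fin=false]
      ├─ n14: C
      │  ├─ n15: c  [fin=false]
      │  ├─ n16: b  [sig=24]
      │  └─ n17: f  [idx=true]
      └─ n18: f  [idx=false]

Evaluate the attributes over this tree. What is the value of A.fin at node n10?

12

1. n1.cnt = true  [terminal]
2. n2.sig = 23  [23]
3. n2.hot = 7  [7]
4. n3.sig = 16  [A₀.hot + 9]
5. n3.hot = -7  [A₀.sig - 30]
6. n4.sig = 27  [terminal]
7. n5.cnt = 25  [terminal]
8. n3.fin = -4  [h.cnt - 29]
9. n7.sig = 2  [2]
10. n7.hot = -1  [-1]
11. n8.idx = false  [terminal]
12. n9.idx = true  [terminal]
13. n7.fin = 10  [(if f₀.idx then A.sig else A.hot) + 11]
14. n10.sig = 17  [A₀.fin * 3 - 13]
15. n10.hot = 14  [A₀.fin + 4]
16. n11.cnt = false  [terminal]
17. n10.fin = 12  [A.sig + A.hot - 19]
18. n6.idx = "mr"  ["mr"]
19. n6.off = false  [A₀.fin == A₁.fin]
20. n12.wid = 4  [A₀.hot - 3]
21. n12.mk = true  [A₀.hot > 6]
22. n13.fin = false  [terminal]
23. n14.wid = 19  [19]
24. n14.mk = false  [C₀.wid > 4]
25. n15.fin = false  [terminal]
26. n16.sig = 24  [terminal]
27. n17.idx = true  [terminal]
28. n14.sig = true  [C.wid > 18]
29. n18.idx = false  [terminal]
30. n12.sig = false  [C₀.wid > 4]
31. n2.fin = -2  [len(S.idx) - 4]
32. n0.idx = "kk"  ["kk"]
33. n0.off = false  [A.fin > -2]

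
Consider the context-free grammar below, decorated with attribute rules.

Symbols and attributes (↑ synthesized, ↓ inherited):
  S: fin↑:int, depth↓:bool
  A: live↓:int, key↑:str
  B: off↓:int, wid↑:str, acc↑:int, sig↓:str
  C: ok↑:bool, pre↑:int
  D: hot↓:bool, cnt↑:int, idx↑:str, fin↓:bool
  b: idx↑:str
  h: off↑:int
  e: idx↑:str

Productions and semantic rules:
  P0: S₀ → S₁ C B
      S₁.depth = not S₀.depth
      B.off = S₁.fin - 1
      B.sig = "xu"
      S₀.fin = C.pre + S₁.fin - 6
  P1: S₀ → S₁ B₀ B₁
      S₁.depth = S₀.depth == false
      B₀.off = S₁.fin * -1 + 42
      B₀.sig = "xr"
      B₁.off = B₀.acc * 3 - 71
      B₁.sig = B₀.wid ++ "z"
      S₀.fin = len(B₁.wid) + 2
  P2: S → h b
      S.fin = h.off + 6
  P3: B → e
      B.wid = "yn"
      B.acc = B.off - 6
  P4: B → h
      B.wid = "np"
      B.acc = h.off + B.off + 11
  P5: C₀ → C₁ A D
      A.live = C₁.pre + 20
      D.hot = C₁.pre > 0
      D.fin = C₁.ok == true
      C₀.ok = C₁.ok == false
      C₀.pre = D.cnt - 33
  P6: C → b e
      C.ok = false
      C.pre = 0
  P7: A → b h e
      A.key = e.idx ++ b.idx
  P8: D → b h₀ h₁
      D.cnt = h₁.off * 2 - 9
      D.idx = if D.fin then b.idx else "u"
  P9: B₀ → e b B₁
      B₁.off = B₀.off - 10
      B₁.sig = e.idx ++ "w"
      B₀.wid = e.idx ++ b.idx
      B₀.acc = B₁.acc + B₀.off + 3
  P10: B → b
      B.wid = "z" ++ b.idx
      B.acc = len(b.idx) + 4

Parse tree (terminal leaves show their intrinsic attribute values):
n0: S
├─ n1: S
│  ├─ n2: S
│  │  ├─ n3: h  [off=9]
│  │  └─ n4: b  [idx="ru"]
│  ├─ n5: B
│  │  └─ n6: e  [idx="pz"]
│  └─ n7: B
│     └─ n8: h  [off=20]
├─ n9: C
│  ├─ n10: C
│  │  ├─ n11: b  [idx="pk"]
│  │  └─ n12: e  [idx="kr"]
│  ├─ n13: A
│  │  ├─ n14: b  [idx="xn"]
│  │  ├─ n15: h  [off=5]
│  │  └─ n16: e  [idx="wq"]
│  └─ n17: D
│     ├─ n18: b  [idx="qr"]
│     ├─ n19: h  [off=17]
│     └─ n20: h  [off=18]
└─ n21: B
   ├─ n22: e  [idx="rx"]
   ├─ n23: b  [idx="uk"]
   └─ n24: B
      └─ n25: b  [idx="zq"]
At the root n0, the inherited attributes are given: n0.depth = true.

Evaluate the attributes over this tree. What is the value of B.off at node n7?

1. n0.depth = true  [given at root]
2. n1.depth = false  [not S₀.depth]
3. n2.depth = true  [S₀.depth == false]
4. n3.off = 9  [terminal]
5. n4.idx = "ru"  [terminal]
6. n2.fin = 15  [h.off + 6]
7. n5.off = 27  [S₁.fin * -1 + 42]
8. n5.sig = "xr"  ["xr"]
9. n6.idx = "pz"  [terminal]
10. n5.wid = "yn"  ["yn"]
11. n5.acc = 21  [B.off - 6]
12. n7.off = -8  [B₀.acc * 3 - 71]
13. n7.sig = "ynz"  [B₀.wid ++ "z"]
14. n8.off = 20  [terminal]
15. n7.wid = "np"  ["np"]
16. n7.acc = 23  [h.off + B.off + 11]
17. n1.fin = 4  [len(B₁.wid) + 2]
18. n11.idx = "pk"  [terminal]
19. n12.idx = "kr"  [terminal]
20. n10.ok = false  [false]
21. n10.pre = 0  [0]
22. n13.live = 20  [C₁.pre + 20]
23. n14.idx = "xn"  [terminal]
24. n15.off = 5  [terminal]
25. n16.idx = "wq"  [terminal]
26. n13.key = "wqxn"  [e.idx ++ b.idx]
27. n17.hot = false  [C₁.pre > 0]
28. n17.fin = false  [C₁.ok == true]
29. n18.idx = "qr"  [terminal]
30. n19.off = 17  [terminal]
31. n20.off = 18  [terminal]
32. n17.cnt = 27  [h₁.off * 2 - 9]
33. n17.idx = "u"  [if D.fin then b.idx else "u"]
34. n9.ok = true  [C₁.ok == false]
35. n9.pre = -6  [D.cnt - 33]
36. n21.off = 3  [S₁.fin - 1]
37. n21.sig = "xu"  ["xu"]
38. n22.idx = "rx"  [terminal]
39. n23.idx = "uk"  [terminal]
40. n24.off = -7  [B₀.off - 10]
41. n24.sig = "rxw"  [e.idx ++ "w"]
42. n25.idx = "zq"  [terminal]
43. n24.wid = "zzq"  ["z" ++ b.idx]
44. n24.acc = 6  [len(b.idx) + 4]
45. n21.wid = "rxuk"  [e.idx ++ b.idx]
46. n21.acc = 12  [B₁.acc + B₀.off + 3]
47. n0.fin = -8  [C.pre + S₁.fin - 6]

-8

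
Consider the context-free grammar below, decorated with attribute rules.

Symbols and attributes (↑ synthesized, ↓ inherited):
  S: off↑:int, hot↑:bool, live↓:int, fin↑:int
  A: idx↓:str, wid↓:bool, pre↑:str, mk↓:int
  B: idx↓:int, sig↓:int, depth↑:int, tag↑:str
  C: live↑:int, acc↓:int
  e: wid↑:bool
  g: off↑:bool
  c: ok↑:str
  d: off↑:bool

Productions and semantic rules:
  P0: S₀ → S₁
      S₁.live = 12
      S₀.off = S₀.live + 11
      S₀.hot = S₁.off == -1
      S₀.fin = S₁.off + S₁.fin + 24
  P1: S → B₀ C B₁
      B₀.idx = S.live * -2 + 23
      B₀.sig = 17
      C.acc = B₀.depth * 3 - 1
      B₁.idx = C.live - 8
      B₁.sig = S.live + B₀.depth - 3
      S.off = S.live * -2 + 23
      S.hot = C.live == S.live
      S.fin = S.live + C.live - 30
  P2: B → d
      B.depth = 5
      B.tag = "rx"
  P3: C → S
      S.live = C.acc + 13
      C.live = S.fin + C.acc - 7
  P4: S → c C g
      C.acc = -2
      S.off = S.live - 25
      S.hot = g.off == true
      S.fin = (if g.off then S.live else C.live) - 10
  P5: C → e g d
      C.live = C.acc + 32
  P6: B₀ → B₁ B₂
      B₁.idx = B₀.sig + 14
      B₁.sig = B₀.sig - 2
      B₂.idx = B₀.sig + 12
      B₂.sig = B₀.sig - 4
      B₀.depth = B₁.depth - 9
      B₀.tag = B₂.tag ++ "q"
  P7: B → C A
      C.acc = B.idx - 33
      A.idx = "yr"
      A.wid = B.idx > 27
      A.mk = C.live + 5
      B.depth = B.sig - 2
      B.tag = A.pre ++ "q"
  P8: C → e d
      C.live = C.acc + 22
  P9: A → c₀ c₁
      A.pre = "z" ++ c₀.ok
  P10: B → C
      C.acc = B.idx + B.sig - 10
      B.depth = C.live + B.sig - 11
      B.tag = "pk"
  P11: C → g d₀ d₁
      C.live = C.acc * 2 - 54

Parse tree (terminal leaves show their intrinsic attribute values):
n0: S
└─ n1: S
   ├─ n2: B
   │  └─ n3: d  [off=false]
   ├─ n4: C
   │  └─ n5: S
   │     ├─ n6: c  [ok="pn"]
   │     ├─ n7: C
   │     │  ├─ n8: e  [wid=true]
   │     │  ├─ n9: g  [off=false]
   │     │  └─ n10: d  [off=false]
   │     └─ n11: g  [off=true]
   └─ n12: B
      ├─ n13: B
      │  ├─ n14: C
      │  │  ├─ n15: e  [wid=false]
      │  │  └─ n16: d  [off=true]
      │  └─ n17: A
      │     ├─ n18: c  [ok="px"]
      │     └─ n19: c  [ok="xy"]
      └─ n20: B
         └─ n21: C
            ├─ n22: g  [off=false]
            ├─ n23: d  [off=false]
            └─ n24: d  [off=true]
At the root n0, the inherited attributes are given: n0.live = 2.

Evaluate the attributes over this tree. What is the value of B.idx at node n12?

1. n0.live = 2  [given at root]
2. n1.live = 12  [12]
3. n2.idx = -1  [S.live * -2 + 23]
4. n2.sig = 17  [17]
5. n3.off = false  [terminal]
6. n2.depth = 5  [5]
7. n2.tag = "rx"  ["rx"]
8. n4.acc = 14  [B₀.depth * 3 - 1]
9. n5.live = 27  [C.acc + 13]
10. n6.ok = "pn"  [terminal]
11. n7.acc = -2  [-2]
12. n8.wid = true  [terminal]
13. n9.off = false  [terminal]
14. n10.off = false  [terminal]
15. n7.live = 30  [C.acc + 32]
16. n11.off = true  [terminal]
17. n5.off = 2  [S.live - 25]
18. n5.hot = true  [g.off == true]
19. n5.fin = 17  [(if g.off then S.live else C.live) - 10]
20. n4.live = 24  [S.fin + C.acc - 7]
21. n12.idx = 16  [C.live - 8]
22. n12.sig = 14  [S.live + B₀.depth - 3]
23. n13.idx = 28  [B₀.sig + 14]
24. n13.sig = 12  [B₀.sig - 2]
25. n14.acc = -5  [B.idx - 33]
26. n15.wid = false  [terminal]
27. n16.off = true  [terminal]
28. n14.live = 17  [C.acc + 22]
29. n17.idx = "yr"  ["yr"]
30. n17.wid = true  [B.idx > 27]
31. n17.mk = 22  [C.live + 5]
32. n18.ok = "px"  [terminal]
33. n19.ok = "xy"  [terminal]
34. n17.pre = "zpx"  ["z" ++ c₀.ok]
35. n13.depth = 10  [B.sig - 2]
36. n13.tag = "zpxq"  [A.pre ++ "q"]
37. n20.idx = 26  [B₀.sig + 12]
38. n20.sig = 10  [B₀.sig - 4]
39. n21.acc = 26  [B.idx + B.sig - 10]
40. n22.off = false  [terminal]
41. n23.off = false  [terminal]
42. n24.off = true  [terminal]
43. n21.live = -2  [C.acc * 2 - 54]
44. n20.depth = -3  [C.live + B.sig - 11]
45. n20.tag = "pk"  ["pk"]
46. n12.depth = 1  [B₁.depth - 9]
47. n12.tag = "pkq"  [B₂.tag ++ "q"]
48. n1.off = -1  [S.live * -2 + 23]
49. n1.hot = false  [C.live == S.live]
50. n1.fin = 6  [S.live + C.live - 30]
51. n0.off = 13  [S₀.live + 11]
52. n0.hot = true  [S₁.off == -1]
53. n0.fin = 29  [S₁.off + S₁.fin + 24]

16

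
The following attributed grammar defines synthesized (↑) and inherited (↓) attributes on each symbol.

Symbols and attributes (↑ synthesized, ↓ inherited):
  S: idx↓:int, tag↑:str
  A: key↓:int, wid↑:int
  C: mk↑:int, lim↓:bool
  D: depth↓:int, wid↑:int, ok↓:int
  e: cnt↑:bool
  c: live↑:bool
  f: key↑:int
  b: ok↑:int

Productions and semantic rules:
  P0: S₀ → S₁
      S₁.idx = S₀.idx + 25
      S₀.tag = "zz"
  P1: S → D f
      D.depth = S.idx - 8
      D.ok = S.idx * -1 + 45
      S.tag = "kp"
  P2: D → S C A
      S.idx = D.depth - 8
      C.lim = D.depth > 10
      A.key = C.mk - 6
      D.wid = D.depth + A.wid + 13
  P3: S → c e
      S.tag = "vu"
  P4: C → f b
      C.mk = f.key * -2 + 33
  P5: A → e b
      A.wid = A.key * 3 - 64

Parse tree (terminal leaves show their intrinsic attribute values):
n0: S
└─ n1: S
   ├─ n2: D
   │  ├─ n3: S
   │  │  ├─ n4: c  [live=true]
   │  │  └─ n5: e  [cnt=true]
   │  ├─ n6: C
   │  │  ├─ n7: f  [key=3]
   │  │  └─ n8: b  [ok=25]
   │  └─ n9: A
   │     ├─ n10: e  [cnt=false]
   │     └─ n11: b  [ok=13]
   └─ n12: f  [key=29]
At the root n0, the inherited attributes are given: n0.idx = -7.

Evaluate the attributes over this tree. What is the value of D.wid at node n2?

1. n0.idx = -7  [given at root]
2. n1.idx = 18  [S₀.idx + 25]
3. n2.depth = 10  [S.idx - 8]
4. n2.ok = 27  [S.idx * -1 + 45]
5. n3.idx = 2  [D.depth - 8]
6. n4.live = true  [terminal]
7. n5.cnt = true  [terminal]
8. n3.tag = "vu"  ["vu"]
9. n6.lim = false  [D.depth > 10]
10. n7.key = 3  [terminal]
11. n8.ok = 25  [terminal]
12. n6.mk = 27  [f.key * -2 + 33]
13. n9.key = 21  [C.mk - 6]
14. n10.cnt = false  [terminal]
15. n11.ok = 13  [terminal]
16. n9.wid = -1  [A.key * 3 - 64]
17. n2.wid = 22  [D.depth + A.wid + 13]
18. n12.key = 29  [terminal]
19. n1.tag = "kp"  ["kp"]
20. n0.tag = "zz"  ["zz"]

22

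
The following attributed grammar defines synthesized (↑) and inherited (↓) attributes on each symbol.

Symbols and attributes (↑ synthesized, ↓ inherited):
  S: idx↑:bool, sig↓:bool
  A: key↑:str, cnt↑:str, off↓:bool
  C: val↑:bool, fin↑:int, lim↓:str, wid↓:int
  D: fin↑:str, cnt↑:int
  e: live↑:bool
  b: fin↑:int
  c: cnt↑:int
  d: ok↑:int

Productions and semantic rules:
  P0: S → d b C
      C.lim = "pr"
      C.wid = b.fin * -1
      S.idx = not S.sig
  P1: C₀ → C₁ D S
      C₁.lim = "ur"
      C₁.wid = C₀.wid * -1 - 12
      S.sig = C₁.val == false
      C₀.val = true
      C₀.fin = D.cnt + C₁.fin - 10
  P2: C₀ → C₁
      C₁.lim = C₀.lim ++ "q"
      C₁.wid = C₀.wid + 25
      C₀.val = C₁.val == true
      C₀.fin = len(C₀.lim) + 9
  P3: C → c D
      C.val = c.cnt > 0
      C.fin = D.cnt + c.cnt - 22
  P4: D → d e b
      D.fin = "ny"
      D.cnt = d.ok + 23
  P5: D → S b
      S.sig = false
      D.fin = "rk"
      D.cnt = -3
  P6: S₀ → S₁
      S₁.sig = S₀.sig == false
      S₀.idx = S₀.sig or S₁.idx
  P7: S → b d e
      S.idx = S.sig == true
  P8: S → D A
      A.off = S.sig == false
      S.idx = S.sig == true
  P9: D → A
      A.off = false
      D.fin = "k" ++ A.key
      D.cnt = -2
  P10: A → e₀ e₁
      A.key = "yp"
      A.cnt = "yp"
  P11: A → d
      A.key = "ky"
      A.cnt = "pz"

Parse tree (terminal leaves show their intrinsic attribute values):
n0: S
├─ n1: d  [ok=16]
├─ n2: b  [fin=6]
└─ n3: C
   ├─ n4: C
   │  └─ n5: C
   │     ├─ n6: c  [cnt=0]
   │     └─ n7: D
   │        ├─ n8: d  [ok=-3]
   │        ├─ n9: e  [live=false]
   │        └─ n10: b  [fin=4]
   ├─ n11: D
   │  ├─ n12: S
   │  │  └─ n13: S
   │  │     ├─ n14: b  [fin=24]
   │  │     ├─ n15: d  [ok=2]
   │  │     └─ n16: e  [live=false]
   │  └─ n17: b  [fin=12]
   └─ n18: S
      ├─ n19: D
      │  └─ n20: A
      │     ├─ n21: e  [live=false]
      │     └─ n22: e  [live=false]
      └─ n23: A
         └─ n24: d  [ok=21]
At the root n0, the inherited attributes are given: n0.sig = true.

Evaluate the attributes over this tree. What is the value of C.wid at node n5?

19

1. n0.sig = true  [given at root]
2. n1.ok = 16  [terminal]
3. n2.fin = 6  [terminal]
4. n3.lim = "pr"  ["pr"]
5. n3.wid = -6  [b.fin * -1]
6. n4.lim = "ur"  ["ur"]
7. n4.wid = -6  [C₀.wid * -1 - 12]
8. n5.lim = "urq"  [C₀.lim ++ "q"]
9. n5.wid = 19  [C₀.wid + 25]
10. n6.cnt = 0  [terminal]
11. n8.ok = -3  [terminal]
12. n9.live = false  [terminal]
13. n10.fin = 4  [terminal]
14. n7.fin = "ny"  ["ny"]
15. n7.cnt = 20  [d.ok + 23]
16. n5.val = false  [c.cnt > 0]
17. n5.fin = -2  [D.cnt + c.cnt - 22]
18. n4.val = false  [C₁.val == true]
19. n4.fin = 11  [len(C₀.lim) + 9]
20. n12.sig = false  [false]
21. n13.sig = true  [S₀.sig == false]
22. n14.fin = 24  [terminal]
23. n15.ok = 2  [terminal]
24. n16.live = false  [terminal]
25. n13.idx = true  [S.sig == true]
26. n12.idx = true  [S₀.sig or S₁.idx]
27. n17.fin = 12  [terminal]
28. n11.fin = "rk"  ["rk"]
29. n11.cnt = -3  [-3]
30. n18.sig = true  [C₁.val == false]
31. n20.off = false  [false]
32. n21.live = false  [terminal]
33. n22.live = false  [terminal]
34. n20.key = "yp"  ["yp"]
35. n20.cnt = "yp"  ["yp"]
36. n19.fin = "kyp"  ["k" ++ A.key]
37. n19.cnt = -2  [-2]
38. n23.off = false  [S.sig == false]
39. n24.ok = 21  [terminal]
40. n23.key = "ky"  ["ky"]
41. n23.cnt = "pz"  ["pz"]
42. n18.idx = true  [S.sig == true]
43. n3.val = true  [true]
44. n3.fin = -2  [D.cnt + C₁.fin - 10]
45. n0.idx = false  [not S.sig]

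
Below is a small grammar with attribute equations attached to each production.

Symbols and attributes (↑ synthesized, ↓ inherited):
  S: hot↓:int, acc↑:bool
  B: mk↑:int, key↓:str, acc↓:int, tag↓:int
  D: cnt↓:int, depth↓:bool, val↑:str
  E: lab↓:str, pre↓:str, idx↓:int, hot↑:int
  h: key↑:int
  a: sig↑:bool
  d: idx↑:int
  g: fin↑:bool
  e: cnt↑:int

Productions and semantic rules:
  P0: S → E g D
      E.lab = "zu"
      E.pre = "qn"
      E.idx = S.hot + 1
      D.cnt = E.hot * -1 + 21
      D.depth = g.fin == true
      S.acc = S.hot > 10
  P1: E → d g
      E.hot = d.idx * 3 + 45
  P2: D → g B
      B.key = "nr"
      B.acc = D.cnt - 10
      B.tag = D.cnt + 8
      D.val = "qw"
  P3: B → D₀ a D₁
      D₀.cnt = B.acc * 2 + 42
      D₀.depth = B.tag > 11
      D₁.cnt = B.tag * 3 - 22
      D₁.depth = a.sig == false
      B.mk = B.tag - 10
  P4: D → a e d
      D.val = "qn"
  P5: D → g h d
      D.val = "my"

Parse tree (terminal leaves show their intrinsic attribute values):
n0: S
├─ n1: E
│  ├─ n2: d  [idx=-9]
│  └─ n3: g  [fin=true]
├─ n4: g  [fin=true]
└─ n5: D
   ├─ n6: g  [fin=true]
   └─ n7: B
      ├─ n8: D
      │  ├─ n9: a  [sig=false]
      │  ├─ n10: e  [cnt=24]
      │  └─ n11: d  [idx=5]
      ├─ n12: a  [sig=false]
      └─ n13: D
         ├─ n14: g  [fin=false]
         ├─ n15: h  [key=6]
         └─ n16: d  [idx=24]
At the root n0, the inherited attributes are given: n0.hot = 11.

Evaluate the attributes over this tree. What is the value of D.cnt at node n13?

11

1. n0.hot = 11  [given at root]
2. n1.lab = "zu"  ["zu"]
3. n1.pre = "qn"  ["qn"]
4. n1.idx = 12  [S.hot + 1]
5. n2.idx = -9  [terminal]
6. n3.fin = true  [terminal]
7. n1.hot = 18  [d.idx * 3 + 45]
8. n4.fin = true  [terminal]
9. n5.cnt = 3  [E.hot * -1 + 21]
10. n5.depth = true  [g.fin == true]
11. n6.fin = true  [terminal]
12. n7.key = "nr"  ["nr"]
13. n7.acc = -7  [D.cnt - 10]
14. n7.tag = 11  [D.cnt + 8]
15. n8.cnt = 28  [B.acc * 2 + 42]
16. n8.depth = false  [B.tag > 11]
17. n9.sig = false  [terminal]
18. n10.cnt = 24  [terminal]
19. n11.idx = 5  [terminal]
20. n8.val = "qn"  ["qn"]
21. n12.sig = false  [terminal]
22. n13.cnt = 11  [B.tag * 3 - 22]
23. n13.depth = true  [a.sig == false]
24. n14.fin = false  [terminal]
25. n15.key = 6  [terminal]
26. n16.idx = 24  [terminal]
27. n13.val = "my"  ["my"]
28. n7.mk = 1  [B.tag - 10]
29. n5.val = "qw"  ["qw"]
30. n0.acc = true  [S.hot > 10]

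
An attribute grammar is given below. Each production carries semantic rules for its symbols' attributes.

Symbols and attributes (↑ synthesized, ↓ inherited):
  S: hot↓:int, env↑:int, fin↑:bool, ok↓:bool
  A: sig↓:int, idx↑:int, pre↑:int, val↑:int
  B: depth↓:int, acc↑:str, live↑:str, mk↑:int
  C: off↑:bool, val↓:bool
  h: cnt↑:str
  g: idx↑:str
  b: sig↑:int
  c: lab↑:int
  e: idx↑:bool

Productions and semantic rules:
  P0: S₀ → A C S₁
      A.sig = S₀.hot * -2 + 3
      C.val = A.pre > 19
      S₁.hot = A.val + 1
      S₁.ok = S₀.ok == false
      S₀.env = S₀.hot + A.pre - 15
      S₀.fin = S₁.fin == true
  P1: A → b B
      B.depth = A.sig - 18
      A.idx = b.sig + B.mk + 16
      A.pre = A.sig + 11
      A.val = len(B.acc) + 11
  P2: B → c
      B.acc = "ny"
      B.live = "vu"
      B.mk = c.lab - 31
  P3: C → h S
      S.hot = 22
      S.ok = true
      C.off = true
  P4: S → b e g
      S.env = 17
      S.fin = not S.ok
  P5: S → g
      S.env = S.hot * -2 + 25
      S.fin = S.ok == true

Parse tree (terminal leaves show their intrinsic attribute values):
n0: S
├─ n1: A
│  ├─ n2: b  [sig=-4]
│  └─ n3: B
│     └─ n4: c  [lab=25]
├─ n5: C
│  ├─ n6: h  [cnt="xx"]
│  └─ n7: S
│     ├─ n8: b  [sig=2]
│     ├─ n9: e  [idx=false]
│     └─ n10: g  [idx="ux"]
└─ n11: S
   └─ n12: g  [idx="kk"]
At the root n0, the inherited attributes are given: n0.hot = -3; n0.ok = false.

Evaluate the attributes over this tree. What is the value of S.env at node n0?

1. n0.hot = -3  [given at root]
2. n0.ok = false  [given at root]
3. n1.sig = 9  [S₀.hot * -2 + 3]
4. n2.sig = -4  [terminal]
5. n3.depth = -9  [A.sig - 18]
6. n4.lab = 25  [terminal]
7. n3.acc = "ny"  ["ny"]
8. n3.live = "vu"  ["vu"]
9. n3.mk = -6  [c.lab - 31]
10. n1.idx = 6  [b.sig + B.mk + 16]
11. n1.pre = 20  [A.sig + 11]
12. n1.val = 13  [len(B.acc) + 11]
13. n5.val = true  [A.pre > 19]
14. n6.cnt = "xx"  [terminal]
15. n7.hot = 22  [22]
16. n7.ok = true  [true]
17. n8.sig = 2  [terminal]
18. n9.idx = false  [terminal]
19. n10.idx = "ux"  [terminal]
20. n7.env = 17  [17]
21. n7.fin = false  [not S.ok]
22. n5.off = true  [true]
23. n11.hot = 14  [A.val + 1]
24. n11.ok = true  [S₀.ok == false]
25. n12.idx = "kk"  [terminal]
26. n11.env = -3  [S.hot * -2 + 25]
27. n11.fin = true  [S.ok == true]
28. n0.env = 2  [S₀.hot + A.pre - 15]
29. n0.fin = true  [S₁.fin == true]

2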